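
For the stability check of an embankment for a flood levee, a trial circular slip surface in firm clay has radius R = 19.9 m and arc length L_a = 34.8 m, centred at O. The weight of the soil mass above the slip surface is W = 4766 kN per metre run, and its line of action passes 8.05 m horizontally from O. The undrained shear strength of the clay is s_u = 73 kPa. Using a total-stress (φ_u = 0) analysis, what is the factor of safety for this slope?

FS = 1.32

Taking moments about the centre O, the resisting moment is provided by the undrained shear strength acting along the arc:
M_R = s_u·L_a·R = 73·34.80·19.9 = 50554.0 kN·m/m
M_D = W·d = 4766·8.05 = 38366.3 kN·m/m
FS = M_R / M_D = 50554.0 / 38366.3 = 1.318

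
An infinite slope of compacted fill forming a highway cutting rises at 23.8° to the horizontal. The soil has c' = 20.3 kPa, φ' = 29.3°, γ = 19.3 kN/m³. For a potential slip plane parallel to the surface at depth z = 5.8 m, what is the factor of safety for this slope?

For an infinite slope with a slip plane parallel to the surface (no pore pressure): FS = [c' + γz cos²β tanφ'] / [γz sinβ cosβ].
γz = 19.3·5.8 = 111.94 kN/m²
Numerator = 20.3 + 111.94·cos²23.8°·tan29.3° = 20.3 + 111.94·0.8372·0.5612 = 72.888 kPa
Denominator = 111.94·sin23.8°·cos23.8° = 111.94·0.4035·0.9150 = 41.331 kPa
FS = 72.888 / 41.331 = 1.764

FS = 1.76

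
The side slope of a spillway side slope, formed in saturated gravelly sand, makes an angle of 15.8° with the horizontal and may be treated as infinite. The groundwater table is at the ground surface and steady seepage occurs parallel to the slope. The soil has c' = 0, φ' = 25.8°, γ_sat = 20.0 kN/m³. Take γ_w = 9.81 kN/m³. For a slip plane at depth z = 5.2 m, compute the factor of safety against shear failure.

FS = 0.87

With seepage parallel to the slope and the water table at the surface, the effective normal stress on the slip plane uses the buoyant unit weight γ' = γ_sat − γ_w while the driving shear stress uses γ_sat:
FS = [c' + γ' z cos²β tanφ'] / [γ_sat z sinβ cosβ]
(For c' = 0 this reduces to FS = (γ'/γ_sat)·tanφ'/tanβ.)
γ' = 20.0 − 9.81 = 10.19 kN/m³
Numerator = 0.0 + 10.19·5.2·cos²15.8°·tan25.8° = 0.0 + 10.19·5.2·0.9259·0.4834 = 23.716 kPa
Denominator = 20.0·5.2·sin15.8°·cos15.8° = 20.0·5.2·0.2723·0.9622 = 27.247 kPa
FS = 23.716 / 27.247 = 0.870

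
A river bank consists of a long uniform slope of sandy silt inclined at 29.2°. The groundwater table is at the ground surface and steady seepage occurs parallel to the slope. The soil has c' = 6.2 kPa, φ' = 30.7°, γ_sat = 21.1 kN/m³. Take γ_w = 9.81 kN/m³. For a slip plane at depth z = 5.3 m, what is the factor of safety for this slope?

FS = 0.70

With seepage parallel to the slope and the water table at the surface, the effective normal stress on the slip plane uses the buoyant unit weight γ' = γ_sat − γ_w while the driving shear stress uses γ_sat:
FS = [c' + γ' z cos²β tanφ'] / [γ_sat z sinβ cosβ]
γ' = 21.1 − 9.81 = 11.29 kN/m³
Numerator = 6.2 + 11.29·5.3·cos²29.2°·tan30.7° = 6.2 + 11.29·5.3·0.7620·0.5938 = 33.273 kPa
Denominator = 21.1·5.3·sin29.2°·cos29.2° = 21.1·5.3·0.4879·0.8729 = 47.624 kPa
FS = 33.273 / 47.624 = 0.699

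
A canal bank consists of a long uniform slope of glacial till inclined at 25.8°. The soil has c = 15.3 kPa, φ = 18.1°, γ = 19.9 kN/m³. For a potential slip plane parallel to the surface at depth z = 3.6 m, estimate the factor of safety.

For an infinite slope with a slip plane parallel to the surface (no pore pressure): FS = [c + γz cos²β tanφ] / [γz sinβ cosβ].
γz = 19.9·3.6 = 71.64 kN/m²
Numerator = 15.3 + 71.64·cos²25.8°·tan18.1° = 15.3 + 71.64·0.8106·0.3269 = 34.280 kPa
Denominator = 71.64·sin25.8°·cos25.8° = 71.64·0.4352·0.9003 = 28.072 kPa
FS = 34.280 / 28.072 = 1.221

FS = 1.22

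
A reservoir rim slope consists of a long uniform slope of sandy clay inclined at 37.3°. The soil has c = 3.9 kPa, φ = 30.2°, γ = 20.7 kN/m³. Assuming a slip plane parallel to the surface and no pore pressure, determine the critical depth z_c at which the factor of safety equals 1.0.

Setting FS = 1.00 in FS = [c + γz cos²β tanφ] / [γz sinβ cosβ] and solving for z:
z = c / [γ cosβ (FS·sinβ − cosβ·tanφ)]
  = 3.9 / [20.7·cos37.3°·(1.00·sin37.3° − cos37.3°·tan30.2°)]
  = 3.9 / [20.7·0.7955·(1.00·0.6060 − 0.7955·0.5820)]
  = 3.9 / 2.3549 = 1.656 m

z_c = 1.66 m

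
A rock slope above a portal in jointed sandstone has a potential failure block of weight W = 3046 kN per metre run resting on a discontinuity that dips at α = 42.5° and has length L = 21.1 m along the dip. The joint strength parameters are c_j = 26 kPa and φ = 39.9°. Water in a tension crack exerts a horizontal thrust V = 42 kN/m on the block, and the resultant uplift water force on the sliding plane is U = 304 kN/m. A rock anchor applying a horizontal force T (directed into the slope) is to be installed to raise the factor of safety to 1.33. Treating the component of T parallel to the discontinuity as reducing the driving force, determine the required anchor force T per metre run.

T = 407 kN/m

Resolving forces along and normal to the sliding plane, with the horizontal anchor force T adding T·sinα to the effective normal force and T·cosα acting up the plane against the driving force:
FS = [c_jL + (W cosα − U − V sinα + T sinα) tanφ] / [W sinα + V cosα − T cosα]
Without the anchor: N' = 1913.4 kN/m, driving T_d = 2088.8 kN/m, resisting R = 26·21.1 + 1913.4·tan39.9° = 2148.4 kN/m, FS = 1.03.
Setting FS = 1.33 and solving for T:
1.33·(2088.8 − T cos42.5°) = 2148.4 + T sin42.5°·tan39.9°
T·(sin42.5°·tan39.9° + 1.33·cos42.5°) = 1.33·2088.8 − 2148.4
T·(0.6756·0.8361 + 1.33·0.7373) = 2778.1 − 2148.4 = 629.7
T·1.5455 = 629.7
T = 407.4 kN/m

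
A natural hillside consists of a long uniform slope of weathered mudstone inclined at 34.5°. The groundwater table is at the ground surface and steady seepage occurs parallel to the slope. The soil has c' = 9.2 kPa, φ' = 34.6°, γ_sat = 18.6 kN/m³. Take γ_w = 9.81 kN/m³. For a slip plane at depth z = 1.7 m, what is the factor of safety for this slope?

With seepage parallel to the slope and the water table at the surface, the effective normal stress on the slip plane uses the buoyant unit weight γ' = γ_sat − γ_w while the driving shear stress uses γ_sat:
FS = [c' + γ' z cos²β tanφ'] / [γ_sat z sinβ cosβ]
γ' = 18.6 − 9.81 = 8.79 kN/m³
Numerator = 9.2 + 8.79·1.7·cos²34.5°·tan34.6° = 9.2 + 8.79·1.7·0.6792·0.6899 = 16.201 kPa
Denominator = 18.6·1.7·sin34.5°·cos34.5° = 18.6·1.7·0.5664·0.8241 = 14.760 kPa
FS = 16.201 / 14.760 = 1.098

FS = 1.10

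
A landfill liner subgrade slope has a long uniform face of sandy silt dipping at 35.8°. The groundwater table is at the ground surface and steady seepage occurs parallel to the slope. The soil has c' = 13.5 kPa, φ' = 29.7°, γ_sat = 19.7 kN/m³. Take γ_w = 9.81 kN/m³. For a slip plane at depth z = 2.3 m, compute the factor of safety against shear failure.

With seepage parallel to the slope and the water table at the surface, the effective normal stress on the slip plane uses the buoyant unit weight γ' = γ_sat − γ_w while the driving shear stress uses γ_sat:
FS = [c' + γ' z cos²β tanφ'] / [γ_sat z sinβ cosβ]
γ' = 19.7 − 9.81 = 9.89 kN/m³
Numerator = 13.5 + 9.89·2.3·cos²35.8°·tan29.7° = 13.5 + 9.89·2.3·0.6578·0.5704 = 22.035 kPa
Denominator = 19.7·2.3·sin35.8°·cos35.8° = 19.7·2.3·0.5850·0.8111 = 21.497 kPa
FS = 22.035 / 21.497 = 1.025

FS = 1.03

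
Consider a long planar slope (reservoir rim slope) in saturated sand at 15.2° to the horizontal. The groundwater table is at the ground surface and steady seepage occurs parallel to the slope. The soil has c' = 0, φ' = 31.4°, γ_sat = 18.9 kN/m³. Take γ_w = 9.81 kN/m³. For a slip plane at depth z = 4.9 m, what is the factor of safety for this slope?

FS = 1.08

With seepage parallel to the slope and the water table at the surface, the effective normal stress on the slip plane uses the buoyant unit weight γ' = γ_sat − γ_w while the driving shear stress uses γ_sat:
FS = [c' + γ' z cos²β tanφ'] / [γ_sat z sinβ cosβ]
(For c' = 0 this reduces to FS = (γ'/γ_sat)·tanφ'/tanβ.)
γ' = 18.9 − 9.81 = 9.09 kN/m³
Numerator = 0.0 + 9.09·4.9·cos²15.2°·tan31.4° = 0.0 + 9.09·4.9·0.9313·0.6104 = 25.319 kPa
Denominator = 18.9·4.9·sin15.2°·cos15.2° = 18.9·4.9·0.2622·0.9650 = 23.432 kPa
FS = 25.319 / 23.432 = 1.081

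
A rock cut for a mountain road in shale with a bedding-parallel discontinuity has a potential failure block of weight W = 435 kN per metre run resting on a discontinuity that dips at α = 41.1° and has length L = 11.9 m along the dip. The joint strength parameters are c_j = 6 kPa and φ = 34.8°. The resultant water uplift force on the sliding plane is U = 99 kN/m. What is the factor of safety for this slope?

FS = 0.81

Resolving the block weight along and normal to the plane and applying the Mohr–Coulomb strength on the joint:
N' = W cosα − U = 435·cos41.1° − 99 = 228.8 kN/m
Driving force T = W sinα = 435·sin41.1° = 286.0 kN/m
Resisting force R = c_j·L + N'·tanφ = 6·11.9 + 228.8·tan34.8° = 71.4 + 159.0 = 230.4 kN/m
FS = R / T = 230.4 / 286.0 = 0.806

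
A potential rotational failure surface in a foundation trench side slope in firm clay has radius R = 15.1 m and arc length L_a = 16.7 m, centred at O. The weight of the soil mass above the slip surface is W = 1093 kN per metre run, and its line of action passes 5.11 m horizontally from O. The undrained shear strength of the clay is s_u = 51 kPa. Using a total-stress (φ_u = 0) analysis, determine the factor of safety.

FS = 2.30

Taking moments about the centre O, the resisting moment is provided by the undrained shear strength acting along the arc:
M_R = s_u·L_a·R = 51·16.70·15.1 = 12860.7 kN·m/m
M_D = W·d = 1093·5.11 = 5585.2 kN·m/m
FS = M_R / M_D = 12860.7 / 5585.2 = 2.303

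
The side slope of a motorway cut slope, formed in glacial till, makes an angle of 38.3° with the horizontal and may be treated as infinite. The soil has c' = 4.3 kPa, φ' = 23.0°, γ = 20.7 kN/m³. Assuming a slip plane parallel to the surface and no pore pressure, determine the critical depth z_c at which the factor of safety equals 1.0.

Setting FS = 1.00 in FS = [c' + γz cos²β tanφ'] / [γz sinβ cosβ] and solving for z:
z = c' / [γ cosβ (FS·sinβ − cosβ·tanφ')]
  = 4.3 / [20.7·cos38.3°·(1.00·sin38.3° − cos38.3°·tan23.0°)]
  = 4.3 / [20.7·0.7848·(1.00·0.6198 − 0.7848·0.4245)]
  = 4.3 / 4.6568 = 0.923 m

z_c = 0.92 m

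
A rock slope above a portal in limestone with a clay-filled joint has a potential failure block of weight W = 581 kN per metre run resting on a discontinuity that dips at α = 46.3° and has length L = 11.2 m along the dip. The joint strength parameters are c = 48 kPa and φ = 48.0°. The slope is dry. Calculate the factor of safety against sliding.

FS = 2.34

Resolving the block weight along and normal to the plane and applying the Mohr–Coulomb strength on the joint:
N' = W cosα = 581·cos46.3° = 401.4 kN/m
Driving force T = W sinα = 581·sin46.3° = 420.0 kN/m
Resisting force R = c·L + N'·tanφ = 48·11.2 + 401.4·tan48.0° = 537.6 + 445.8 = 983.4 kN/m
FS = R / T = 983.4 / 420.0 = 2.341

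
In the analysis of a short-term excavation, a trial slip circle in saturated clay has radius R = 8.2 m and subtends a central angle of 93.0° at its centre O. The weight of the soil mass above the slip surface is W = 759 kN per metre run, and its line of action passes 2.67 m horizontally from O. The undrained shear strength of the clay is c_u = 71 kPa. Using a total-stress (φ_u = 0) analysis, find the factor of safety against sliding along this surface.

Taking moments about the centre O, the resisting moment is provided by the undrained shear strength acting along the arc:
Arc length L_a = R·θ = 8.2·(93.0°·π/180) = 8.2·1.6232 = 13.31 m
M_R = c_u·L_a·R = 71·13.31·8.2 = 7749.0 kN·m/m
M_D = W·d = 759·2.67 = 2026.5 kN·m/m
FS = M_R / M_D = 7749.0 / 2026.5 = 3.824

FS = 3.82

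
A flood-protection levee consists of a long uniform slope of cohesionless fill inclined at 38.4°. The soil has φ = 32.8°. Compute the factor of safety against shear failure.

For a dry cohesionless infinite slope the factor of safety is FS = tanφ / tanβ.
FS = tan32.8° / tan38.4° = 0.6445 / 0.7926 = 0.813

FS = 0.81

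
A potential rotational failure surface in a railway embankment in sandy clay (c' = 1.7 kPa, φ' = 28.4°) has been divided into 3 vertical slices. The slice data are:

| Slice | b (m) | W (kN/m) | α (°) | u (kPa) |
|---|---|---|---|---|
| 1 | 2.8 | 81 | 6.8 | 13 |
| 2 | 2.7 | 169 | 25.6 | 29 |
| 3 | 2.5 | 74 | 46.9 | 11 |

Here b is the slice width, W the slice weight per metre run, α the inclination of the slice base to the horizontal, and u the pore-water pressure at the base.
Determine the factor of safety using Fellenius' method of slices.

FS = 0.59

Ordinary method of slices: FS = Σ[c'·Δl_i + (W_i cosα_i − u_i·Δl_i)·tanφ'] / Σ W_i sinα_i, with Δl_i = b_i / cosα_i.
Slice 1: Δl = 2.8/cos6.8° = 2.820 m; N'_1 = 81·cos6.8° − 13·2.820 = 43.8; c'Δl = 4.79; W sinα = 9.6
Slice 2: Δl = 2.7/cos25.6° = 2.994 m; N'_2 = 169·cos25.6° − 29·2.994 = 65.6; c'Δl = 5.09; W sinα = 73.0
Slice 3: Δl = 2.5/cos46.9° = 3.659 m; N'_3 = 74·cos46.9° − 11·3.659 = 10.3; c'Δl = 6.22; W sinα = 54.0
Σc'Δl = 16.1 kN/m; ΣN' = 119.7 kN/m; ΣW sinα = 136.6 kN/m
Resisting = 16.1 + 119.7·tan28.4° = 16.1 + 64.7 = 80.8 kN/m
FS = 80.8 / 136.6 = 0.591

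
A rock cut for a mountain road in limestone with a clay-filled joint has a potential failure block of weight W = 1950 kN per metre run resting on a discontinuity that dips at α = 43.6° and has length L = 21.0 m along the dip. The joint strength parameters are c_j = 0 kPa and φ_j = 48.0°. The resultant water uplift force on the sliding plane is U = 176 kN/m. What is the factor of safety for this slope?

Resolving the block weight along and normal to the plane and applying the Mohr–Coulomb strength on the joint:
N' = W cosα − U = 1950·cos43.6° − 176 = 1236.1 kN/m
Driving force T = W sinα = 1950·sin43.6° = 1344.8 kN/m
Resisting force R = c_j·L + N'·tanφ_j = 0·21.0 + 1236.1·tan48.0° = 0.0 + 1372.9 = 1372.9 kN/m
FS = R / T = 1372.9 / 1344.8 = 1.021

FS = 1.02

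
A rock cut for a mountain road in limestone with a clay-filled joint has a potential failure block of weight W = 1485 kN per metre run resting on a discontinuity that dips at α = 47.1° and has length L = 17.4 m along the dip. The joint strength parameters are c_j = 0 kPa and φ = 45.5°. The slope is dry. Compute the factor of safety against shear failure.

FS = 0.95

Resolving the block weight along and normal to the plane and applying the Mohr–Coulomb strength on the joint:
N' = W cosα = 1485·cos47.1° = 1010.9 kN/m
Driving force T = W sinα = 1485·sin47.1° = 1087.8 kN/m
Resisting force R = c_j·L + N'·tanφ = 0·17.4 + 1010.9·tan45.5° = 0.0 + 1028.7 = 1028.7 kN/m
FS = R / T = 1028.7 / 1087.8 = 0.946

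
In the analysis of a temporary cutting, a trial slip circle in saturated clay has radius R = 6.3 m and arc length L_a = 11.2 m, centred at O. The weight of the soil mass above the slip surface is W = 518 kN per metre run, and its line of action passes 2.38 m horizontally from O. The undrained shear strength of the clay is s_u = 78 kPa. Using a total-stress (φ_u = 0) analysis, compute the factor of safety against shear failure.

FS = 4.46

Taking moments about the centre O, the resisting moment is provided by the undrained shear strength acting along the arc:
M_R = s_u·L_a·R = 78·11.20·6.3 = 5503.7 kN·m/m
M_D = W·d = 518·2.38 = 1232.8 kN·m/m
FS = M_R / M_D = 5503.7 / 1232.8 = 4.464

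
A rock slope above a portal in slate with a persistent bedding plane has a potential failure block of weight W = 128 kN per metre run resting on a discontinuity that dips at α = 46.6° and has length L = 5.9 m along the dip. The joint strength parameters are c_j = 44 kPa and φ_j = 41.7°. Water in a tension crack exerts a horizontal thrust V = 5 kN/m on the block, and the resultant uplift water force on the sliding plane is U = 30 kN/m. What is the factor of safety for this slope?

Resolving the block weight along and normal to the plane and applying the Mohr–Coulomb strength on the joint:
N' = W cosα − U − V sinα = 128·cos46.6° − 30 − 5·sin46.6° = 54.3 kN/m
Driving force T = W sinα + V cosα = 128·sin46.6° + 5·cos46.6° = 96.4 kN/m
Resisting force R = c_j·L + N'·tanφ_j = 44·5.9 + 54.3·tan41.7° = 259.6 + 48.4 = 308.0 kN/m
FS = R / T = 308.0 / 96.4 = 3.194

FS = 3.19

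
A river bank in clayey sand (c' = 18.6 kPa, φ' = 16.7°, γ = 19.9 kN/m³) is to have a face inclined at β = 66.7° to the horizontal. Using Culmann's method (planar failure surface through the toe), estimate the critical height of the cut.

Culmann's analysis gives the critical failure plane at α_cr = (β + φ')/2 = (66.7 + 16.7)/2 = 41.7°, and the critical height
H_c = (4c'/γ) · sinβ cosφ' / [1 − cos(β − φ')]
    = (4·18.6/19.9) · sin66.7°·cos16.7° / [1 − cos(50.0°)]
    = 3.739 · 0.9184·0.9578 / [1 − 0.6428]
    = 3.739 · 0.8797 / 0.3572
    = 9.21 m

H_c = 9.21 m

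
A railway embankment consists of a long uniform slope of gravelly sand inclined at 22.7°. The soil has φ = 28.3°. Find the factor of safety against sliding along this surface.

For a dry cohesionless infinite slope the factor of safety is FS = tanφ / tanβ.
FS = tan28.3° / tan22.7° = 0.5384 / 0.4183 = 1.287

FS = 1.29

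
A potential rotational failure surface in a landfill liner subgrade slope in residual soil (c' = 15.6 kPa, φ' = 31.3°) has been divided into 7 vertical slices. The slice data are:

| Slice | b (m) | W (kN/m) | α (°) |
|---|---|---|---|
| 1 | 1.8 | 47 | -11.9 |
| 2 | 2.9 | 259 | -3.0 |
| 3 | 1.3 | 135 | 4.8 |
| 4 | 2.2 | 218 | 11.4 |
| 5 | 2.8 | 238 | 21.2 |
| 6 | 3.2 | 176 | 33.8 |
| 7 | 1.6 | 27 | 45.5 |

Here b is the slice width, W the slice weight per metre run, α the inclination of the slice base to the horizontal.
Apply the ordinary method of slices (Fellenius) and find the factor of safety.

FS = 3.86

Ordinary method of slices: FS = Σ[c'·Δl_i + (W_i cosα_i)·tanφ'] / Σ W_i sinα_i, with Δl_i = b_i / cosα_i.
Slice 1: Δl = 1.8/cos(-11.9°) = 1.840 m; N'_1 = 47·cos(-11.9°) = 46.0; c'Δl = 28.70; W sinα = -9.7
Slice 2: Δl = 2.9/cos(-3.0°) = 2.904 m; N'_2 = 259·cos(-3.0°) = 258.6; c'Δl = 45.30; W sinα = -13.6
Slice 3: Δl = 1.3/cos4.8° = 1.305 m; N'_3 = 135·cos4.8° = 134.5; c'Δl = 20.35; W sinα = 11.3
Slice 4: Δl = 2.2/cos11.4° = 2.244 m; N'_4 = 218·cos11.4° = 213.7; c'Δl = 35.01; W sinα = 43.1
Slice 5: Δl = 2.8/cos21.2° = 3.003 m; N'_5 = 238·cos21.2° = 221.9; c'Δl = 46.85; W sinα = 86.1
Slice 6: Δl = 3.2/cos33.8° = 3.851 m; N'_6 = 176·cos33.8° = 146.3; c'Δl = 60.07; W sinα = 97.9
Slice 7: Δl = 1.6/cos45.5° = 2.283 m; N'_7 = 27·cos45.5° = 18.9; c'Δl = 35.61; W sinα = 19.3
Σc'Δl = 271.9 kN/m; ΣN' = 1039.9 kN/m; ΣW sinα = 234.4 kN/m
Resisting = 271.9 + 1039.9·tan31.3° = 271.9 + 632.3 = 904.2 kN/m
FS = 904.2 / 234.4 = 3.858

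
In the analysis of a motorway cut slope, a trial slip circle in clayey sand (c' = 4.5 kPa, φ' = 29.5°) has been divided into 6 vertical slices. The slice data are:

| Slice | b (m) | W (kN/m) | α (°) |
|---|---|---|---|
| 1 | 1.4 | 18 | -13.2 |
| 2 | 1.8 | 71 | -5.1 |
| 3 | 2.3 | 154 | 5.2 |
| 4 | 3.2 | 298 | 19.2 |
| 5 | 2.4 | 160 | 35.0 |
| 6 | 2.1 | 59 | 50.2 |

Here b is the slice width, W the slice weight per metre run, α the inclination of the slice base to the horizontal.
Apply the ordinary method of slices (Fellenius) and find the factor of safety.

Ordinary method of slices: FS = Σ[c'·Δl_i + (W_i cosα_i)·tanφ'] / Σ W_i sinα_i, with Δl_i = b_i / cosα_i.
Slice 1: Δl = 1.4/cos(-13.2°) = 1.438 m; N'_1 = 18·cos(-13.2°) = 17.5; c'Δl = 6.47; W sinα = -4.1
Slice 2: Δl = 1.8/cos(-5.1°) = 1.807 m; N'_2 = 71·cos(-5.1°) = 70.7; c'Δl = 8.13; W sinα = -6.3
Slice 3: Δl = 2.3/cos5.2° = 2.310 m; N'_3 = 154·cos5.2° = 153.4; c'Δl = 10.39; W sinα = 14.0
Slice 4: Δl = 3.2/cos19.2° = 3.388 m; N'_4 = 298·cos19.2° = 281.4; c'Δl = 15.25; W sinα = 98.0
Slice 5: Δl = 2.4/cos35.0° = 2.930 m; N'_5 = 160·cos35.0° = 131.1; c'Δl = 13.18; W sinα = 91.8
Slice 6: Δl = 2.1/cos50.2° = 3.281 m; N'_6 = 59·cos50.2° = 37.8; c'Δl = 14.76; W sinα = 45.3
Σc'Δl = 68.2 kN/m; ΣN' = 691.9 kN/m; ΣW sinα = 238.6 kN/m
Resisting = 68.2 + 691.9·tan29.5° = 68.2 + 391.4 = 459.6 kN/m
FS = 459.6 / 238.6 = 1.926

FS = 1.93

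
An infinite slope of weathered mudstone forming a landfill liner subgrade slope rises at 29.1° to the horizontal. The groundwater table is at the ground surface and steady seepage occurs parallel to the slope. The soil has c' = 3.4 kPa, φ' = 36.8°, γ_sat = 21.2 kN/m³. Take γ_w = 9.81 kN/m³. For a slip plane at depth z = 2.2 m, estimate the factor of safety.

FS = 0.89

With seepage parallel to the slope and the water table at the surface, the effective normal stress on the slip plane uses the buoyant unit weight γ' = γ_sat − γ_w while the driving shear stress uses γ_sat:
FS = [c' + γ' z cos²β tanφ'] / [γ_sat z sinβ cosβ]
γ' = 21.2 − 9.81 = 11.39 kN/m³
Numerator = 3.4 + 11.39·2.2·cos²29.1°·tan36.8° = 3.4 + 11.39·2.2·0.7635·0.7481 = 17.712 kPa
Denominator = 21.2·2.2·sin29.1°·cos29.1° = 21.2·2.2·0.4863·0.8738 = 19.819 kPa
FS = 17.712 / 19.819 = 0.894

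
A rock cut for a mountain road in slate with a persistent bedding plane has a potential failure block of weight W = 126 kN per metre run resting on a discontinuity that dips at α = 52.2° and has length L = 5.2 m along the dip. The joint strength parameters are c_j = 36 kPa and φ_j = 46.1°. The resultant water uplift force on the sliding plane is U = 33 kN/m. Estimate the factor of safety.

FS = 2.34

Resolving the block weight along and normal to the plane and applying the Mohr–Coulomb strength on the joint:
N' = W cosα − U = 126·cos52.2° − 33 = 44.2 kN/m
Driving force T = W sinα = 126·sin52.2° = 99.6 kN/m
Resisting force R = c_j·L + N'·tanφ_j = 36·5.2 + 44.2·tan46.1° = 187.2 + 46.0 = 233.2 kN/m
FS = R / T = 233.2 / 99.6 = 2.342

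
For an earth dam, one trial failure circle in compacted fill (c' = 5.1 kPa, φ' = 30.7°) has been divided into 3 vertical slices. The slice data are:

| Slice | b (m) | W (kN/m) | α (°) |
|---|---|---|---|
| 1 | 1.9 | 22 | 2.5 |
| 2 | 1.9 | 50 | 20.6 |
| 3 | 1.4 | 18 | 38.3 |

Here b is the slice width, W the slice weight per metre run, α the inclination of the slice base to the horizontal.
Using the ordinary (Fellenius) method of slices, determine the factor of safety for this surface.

Ordinary method of slices: FS = Σ[c'·Δl_i + (W_i cosα_i)·tanφ'] / Σ W_i sinα_i, with Δl_i = b_i / cosα_i.
Slice 1: Δl = 1.9/cos2.5° = 1.902 m; N'_1 = 22·cos2.5° = 22.0; c'Δl = 9.70; W sinα = 1.0
Slice 2: Δl = 1.9/cos20.6° = 2.030 m; N'_2 = 50·cos20.6° = 46.8; c'Δl = 10.35; W sinα = 17.6
Slice 3: Δl = 1.4/cos38.3° = 1.784 m; N'_3 = 18·cos38.3° = 14.1; c'Δl = 9.10; W sinα = 11.2
Σc'Δl = 29.1 kN/m; ΣN' = 82.9 kN/m; ΣW sinα = 29.7 kN/m
Resisting = 29.1 + 82.9·tan30.7° = 29.1 + 49.2 = 78.4 kN/m
FS = 78.4 / 29.7 = 2.638

FS = 2.64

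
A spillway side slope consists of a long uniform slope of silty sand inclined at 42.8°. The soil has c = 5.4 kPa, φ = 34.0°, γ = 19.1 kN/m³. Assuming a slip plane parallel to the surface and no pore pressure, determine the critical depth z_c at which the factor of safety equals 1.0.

Setting FS = 1.00 in FS = [c + γz cos²β tanφ] / [γz sinβ cosβ] and solving for z:
z = c / [γ cosβ (FS·sinβ − cosβ·tanφ)]
  = 5.4 / [19.1·cos42.8°·(1.00·sin42.8° − cos42.8°·tan34.0°)]
  = 5.4 / [19.1·0.7337·(1.00·0.6794 − 0.7337·0.6745)]
  = 5.4 / 2.5861 = 2.088 m

z_c = 2.09 m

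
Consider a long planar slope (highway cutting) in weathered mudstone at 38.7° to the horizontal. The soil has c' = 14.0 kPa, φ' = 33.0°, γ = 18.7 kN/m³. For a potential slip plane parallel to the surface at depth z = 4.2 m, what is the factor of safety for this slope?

FS = 1.18

For an infinite slope with a slip plane parallel to the surface (no pore pressure): FS = [c' + γz cos²β tanφ'] / [γz sinβ cosβ].
γz = 18.7·4.2 = 78.54 kN/m²
Numerator = 14.0 + 78.54·cos²38.7°·tan33.0° = 14.0 + 78.54·0.6091·0.6494 = 45.065 kPa
Denominator = 78.54·sin38.7°·cos38.7° = 78.54·0.6252·0.7804 = 38.324 kPa
FS = 45.065 / 38.324 = 1.176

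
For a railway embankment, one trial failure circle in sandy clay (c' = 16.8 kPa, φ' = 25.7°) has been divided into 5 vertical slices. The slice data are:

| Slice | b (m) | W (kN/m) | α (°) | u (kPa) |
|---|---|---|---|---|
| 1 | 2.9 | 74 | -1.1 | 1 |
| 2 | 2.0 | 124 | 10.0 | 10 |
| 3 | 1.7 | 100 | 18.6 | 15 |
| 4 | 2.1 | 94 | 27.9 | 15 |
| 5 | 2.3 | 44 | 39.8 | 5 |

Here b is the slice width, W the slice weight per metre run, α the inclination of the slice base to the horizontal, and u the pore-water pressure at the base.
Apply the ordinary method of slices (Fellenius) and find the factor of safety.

Ordinary method of slices: FS = Σ[c'·Δl_i + (W_i cosα_i − u_i·Δl_i)·tanφ'] / Σ W_i sinα_i, with Δl_i = b_i / cosα_i.
Slice 1: Δl = 2.9/cos(-1.1°) = 2.901 m; N'_1 = 74·cos(-1.1°) − 1·2.901 = 71.1; c'Δl = 48.73; W sinα = -1.4
Slice 2: Δl = 2.0/cos10.0° = 2.031 m; N'_2 = 124·cos10.0° − 10·2.031 = 101.8; c'Δl = 34.12; W sinα = 21.5
Slice 3: Δl = 1.7/cos18.6° = 1.794 m; N'_3 = 100·cos18.6° − 15·1.794 = 67.9; c'Δl = 30.13; W sinα = 31.9
Slice 4: Δl = 2.1/cos27.9° = 2.376 m; N'_4 = 94·cos27.9° − 15·2.376 = 47.4; c'Δl = 39.92; W sinα = 44.0
Slice 5: Δl = 2.3/cos39.8° = 2.994 m; N'_5 = 44·cos39.8° − 5·2.994 = 18.8; c'Δl = 50.29; W sinα = 28.2
Σc'Δl = 203.2 kN/m; ΣN' = 307.0 kN/m; ΣW sinα = 124.2 kN/m
Resisting = 203.2 + 307.0·tan25.7° = 203.2 + 147.8 = 351.0 kN/m
FS = 351.0 / 124.2 = 2.827

FS = 2.83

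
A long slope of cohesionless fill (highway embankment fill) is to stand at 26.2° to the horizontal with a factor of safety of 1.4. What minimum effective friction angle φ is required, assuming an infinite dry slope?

FS = tanφ/tanβ ⇒ tanφ = FS · tanβ = 1.4 · tan26.2° = 0.6889
φ = arctan(0.6889) = 34.56°

φ = 34.6°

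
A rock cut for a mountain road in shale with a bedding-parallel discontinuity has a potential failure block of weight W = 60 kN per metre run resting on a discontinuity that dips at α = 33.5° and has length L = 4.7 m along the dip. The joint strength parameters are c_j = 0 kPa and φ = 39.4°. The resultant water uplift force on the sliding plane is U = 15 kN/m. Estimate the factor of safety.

FS = 0.87

Resolving the block weight along and normal to the plane and applying the Mohr–Coulomb strength on the joint:
N' = W cosα − U = 60·cos33.5° − 15 = 35.0 kN/m
Driving force T = W sinα = 60·sin33.5° = 33.1 kN/m
Resisting force R = c_j·L + N'·tanφ = 0·4.7 + 35.0·tan39.4° = 0.0 + 28.8 = 28.8 kN/m
FS = R / T = 28.8 / 33.1 = 0.869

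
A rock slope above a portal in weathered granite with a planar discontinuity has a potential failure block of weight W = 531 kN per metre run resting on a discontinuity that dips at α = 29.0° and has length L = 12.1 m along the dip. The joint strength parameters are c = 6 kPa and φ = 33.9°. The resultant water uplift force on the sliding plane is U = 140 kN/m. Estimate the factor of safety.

FS = 1.13

Resolving the block weight along and normal to the plane and applying the Mohr–Coulomb strength on the joint:
N' = W cosα − U = 531·cos29.0° − 140 = 324.4 kN/m
Driving force T = W sinα = 531·sin29.0° = 257.4 kN/m
Resisting force R = c·L + N'·tanφ = 6·12.1 + 324.4·tan33.9° = 72.6 + 218.0 = 290.6 kN/m
FS = R / T = 290.6 / 257.4 = 1.129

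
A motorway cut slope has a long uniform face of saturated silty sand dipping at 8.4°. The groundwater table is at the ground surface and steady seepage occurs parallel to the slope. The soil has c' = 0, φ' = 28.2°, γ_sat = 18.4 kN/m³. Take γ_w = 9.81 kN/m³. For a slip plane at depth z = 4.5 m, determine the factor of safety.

FS = 1.70

With seepage parallel to the slope and the water table at the surface, the effective normal stress on the slip plane uses the buoyant unit weight γ' = γ_sat − γ_w while the driving shear stress uses γ_sat:
FS = [c' + γ' z cos²β tanφ'] / [γ_sat z sinβ cosβ]
(For c' = 0 this reduces to FS = (γ'/γ_sat)·tanφ'/tanβ.)
γ' = 18.4 − 9.81 = 8.59 kN/m³
Numerator = 0.0 + 8.59·4.5·cos²8.4°·tan28.2° = 0.0 + 8.59·4.5·0.9787·0.5362 = 20.284 kPa
Denominator = 18.4·4.5·sin8.4°·cos8.4° = 18.4·4.5·0.1461·0.9893 = 11.966 kPa
FS = 20.284 / 11.966 = 1.695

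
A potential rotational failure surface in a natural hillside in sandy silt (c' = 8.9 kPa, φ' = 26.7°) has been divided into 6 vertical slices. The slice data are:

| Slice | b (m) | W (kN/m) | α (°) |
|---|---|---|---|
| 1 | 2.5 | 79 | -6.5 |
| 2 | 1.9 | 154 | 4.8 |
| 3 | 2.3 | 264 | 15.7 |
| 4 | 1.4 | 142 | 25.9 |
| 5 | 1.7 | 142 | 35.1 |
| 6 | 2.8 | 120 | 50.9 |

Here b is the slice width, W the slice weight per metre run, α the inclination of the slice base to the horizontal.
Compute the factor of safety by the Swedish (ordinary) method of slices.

FS = 1.72

Ordinary method of slices: FS = Σ[c'·Δl_i + (W_i cosα_i)·tanφ'] / Σ W_i sinα_i, with Δl_i = b_i / cosα_i.
Slice 1: Δl = 2.5/cos(-6.5°) = 2.516 m; N'_1 = 79·cos(-6.5°) = 78.5; c'Δl = 22.39; W sinα = -8.9
Slice 2: Δl = 1.9/cos4.8° = 1.907 m; N'_2 = 154·cos4.8° = 153.5; c'Δl = 16.97; W sinα = 12.9
Slice 3: Δl = 2.3/cos15.7° = 2.389 m; N'_3 = 264·cos15.7° = 254.2; c'Δl = 21.26; W sinα = 71.4
Slice 4: Δl = 1.4/cos25.9° = 1.556 m; N'_4 = 142·cos25.9° = 127.7; c'Δl = 13.85; W sinα = 62.0
Slice 5: Δl = 1.7/cos35.1° = 2.078 m; N'_5 = 142·cos35.1° = 116.2; c'Δl = 18.49; W sinα = 81.7
Slice 6: Δl = 2.8/cos50.9° = 4.440 m; N'_6 = 120·cos50.9° = 75.7; c'Δl = 39.51; W sinα = 93.1
Σc'Δl = 132.5 kN/m; ΣN' = 805.7 kN/m; ΣW sinα = 312.2 kN/m
Resisting = 132.5 + 805.7·tan26.7° = 132.5 + 405.2 = 537.7 kN/m
FS = 537.7 / 312.2 = 1.722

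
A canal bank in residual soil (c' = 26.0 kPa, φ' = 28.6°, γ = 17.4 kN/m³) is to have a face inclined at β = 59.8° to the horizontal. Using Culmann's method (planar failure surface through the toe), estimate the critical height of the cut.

Culmann's analysis gives the critical failure plane at α_cr = (β + φ')/2 = (59.8 + 28.6)/2 = 44.2°, and the critical height
H_c = (4c'/γ) · sinβ cosφ' / [1 − cos(β − φ')]
    = (4·26.0/17.4) · sin59.8°·cos28.6° / [1 − cos(31.2°)]
    = 5.977 · 0.8643·0.8780 / [1 − 0.8554]
    = 5.977 · 0.7588 / 0.1446
    = 31.36 m

H_c = 31.36 m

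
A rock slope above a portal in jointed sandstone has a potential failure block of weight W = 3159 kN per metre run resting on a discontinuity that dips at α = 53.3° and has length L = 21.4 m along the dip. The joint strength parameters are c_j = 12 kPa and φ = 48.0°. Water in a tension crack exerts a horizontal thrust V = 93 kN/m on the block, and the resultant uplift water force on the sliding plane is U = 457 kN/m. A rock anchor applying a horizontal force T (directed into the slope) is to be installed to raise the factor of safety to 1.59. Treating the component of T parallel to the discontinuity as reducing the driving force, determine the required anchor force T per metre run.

T = 1278 kN/m

Resolving forces along and normal to the sliding plane, with the horizontal anchor force T adding T·sinα to the effective normal force and T·cosα acting up the plane against the driving force:
FS = [c_jL + (W cosα − U − V sinα + T sinα) tanφ] / [W sinα + V cosα − T cosα]
Without the anchor: N' = 1356.3 kN/m, driving T_d = 2588.4 kN/m, resisting R = 12·21.4 + 1356.3·tan48.0° = 1763.2 kN/m, FS = 0.68.
Setting FS = 1.59 and solving for T:
1.59·(2588.4 − T cos53.3°) = 1763.2 + T sin53.3°·tan48.0°
T·(sin53.3°·tan48.0° + 1.59·cos53.3°) = 1.59·2588.4 − 1763.2
T·(0.8018·1.1106 + 1.59·0.5976) = 4115.5 − 1763.2 = 2352.4
T·1.8407 = 2352.4
T = 1278.0 kN/m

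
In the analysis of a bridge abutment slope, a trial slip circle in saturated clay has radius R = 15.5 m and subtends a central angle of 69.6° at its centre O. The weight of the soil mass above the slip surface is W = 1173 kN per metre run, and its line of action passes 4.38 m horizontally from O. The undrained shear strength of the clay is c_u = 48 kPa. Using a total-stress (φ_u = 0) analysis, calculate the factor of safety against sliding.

Taking moments about the centre O, the resisting moment is provided by the undrained shear strength acting along the arc:
Arc length L_a = R·θ = 15.5·(69.6°·π/180) = 15.5·1.2147 = 18.83 m
M_R = c_u·L_a·R = 48·18.83·15.5 = 14008.5 kN·m/m
M_D = W·d = 1173·4.38 = 5137.7 kN·m/m
FS = M_R / M_D = 14008.5 / 5137.7 = 2.727

FS = 2.73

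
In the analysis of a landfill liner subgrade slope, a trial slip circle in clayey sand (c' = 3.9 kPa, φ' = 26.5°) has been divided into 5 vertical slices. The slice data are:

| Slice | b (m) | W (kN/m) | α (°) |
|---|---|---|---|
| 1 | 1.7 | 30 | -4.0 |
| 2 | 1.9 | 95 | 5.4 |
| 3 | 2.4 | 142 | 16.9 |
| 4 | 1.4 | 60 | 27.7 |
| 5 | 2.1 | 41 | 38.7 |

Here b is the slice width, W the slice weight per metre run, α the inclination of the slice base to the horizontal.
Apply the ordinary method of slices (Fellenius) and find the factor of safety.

FS = 2.09

Ordinary method of slices: FS = Σ[c'·Δl_i + (W_i cosα_i)·tanφ'] / Σ W_i sinα_i, with Δl_i = b_i / cosα_i.
Slice 1: Δl = 1.7/cos(-4.0°) = 1.704 m; N'_1 = 30·cos(-4.0°) = 29.9; c'Δl = 6.65; W sinα = -2.1
Slice 2: Δl = 1.9/cos5.4° = 1.908 m; N'_2 = 95·cos5.4° = 94.6; c'Δl = 7.44; W sinα = 8.9
Slice 3: Δl = 2.4/cos16.9° = 2.508 m; N'_3 = 142·cos16.9° = 135.9; c'Δl = 9.78; W sinα = 41.3
Slice 4: Δl = 1.4/cos27.7° = 1.581 m; N'_4 = 60·cos27.7° = 53.1; c'Δl = 6.17; W sinα = 27.9
Slice 5: Δl = 2.1/cos38.7° = 2.691 m; N'_5 = 41·cos38.7° = 32.0; c'Δl = 10.49; W sinα = 25.6
Σc'Δl = 40.5 kN/m; ΣN' = 345.5 kN/m; ΣW sinα = 101.7 kN/m
Resisting = 40.5 + 345.5·tan26.5° = 40.5 + 172.3 = 212.8 kN/m
FS = 212.8 / 101.7 = 2.093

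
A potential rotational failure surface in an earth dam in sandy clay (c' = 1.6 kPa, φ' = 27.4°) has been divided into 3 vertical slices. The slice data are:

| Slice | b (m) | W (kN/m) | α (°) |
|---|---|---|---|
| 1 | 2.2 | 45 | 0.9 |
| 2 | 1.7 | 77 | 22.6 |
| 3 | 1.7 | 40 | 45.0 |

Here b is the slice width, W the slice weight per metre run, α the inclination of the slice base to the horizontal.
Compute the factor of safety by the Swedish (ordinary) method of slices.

Ordinary method of slices: FS = Σ[c'·Δl_i + (W_i cosα_i)·tanφ'] / Σ W_i sinα_i, with Δl_i = b_i / cosα_i.
Slice 1: Δl = 2.2/cos0.9° = 2.200 m; N'_1 = 45·cos0.9° = 45.0; c'Δl = 3.52; W sinα = 0.7
Slice 2: Δl = 1.7/cos22.6° = 1.841 m; N'_2 = 77·cos22.6° = 71.1; c'Δl = 2.95; W sinα = 29.6
Slice 3: Δl = 1.7/cos45.0° = 2.404 m; N'_3 = 40·cos45.0° = 28.3; c'Δl = 3.85; W sinα = 28.3
Σc'Δl = 10.3 kN/m; ΣN' = 144.4 kN/m; ΣW sinα = 58.6 kN/m
Resisting = 10.3 + 144.4·tan27.4° = 10.3 + 74.8 = 85.1 kN/m
FS = 85.1 / 58.6 = 1.453

FS = 1.45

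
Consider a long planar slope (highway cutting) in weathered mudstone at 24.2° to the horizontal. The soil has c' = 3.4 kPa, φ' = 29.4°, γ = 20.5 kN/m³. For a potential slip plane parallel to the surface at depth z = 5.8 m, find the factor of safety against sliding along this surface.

For an infinite slope with a slip plane parallel to the surface (no pore pressure): FS = [c' + γz cos²β tanφ'] / [γz sinβ cosβ].
γz = 20.5·5.8 = 118.90 kN/m²
Numerator = 3.4 + 118.90·cos²24.2°·tan29.4° = 3.4 + 118.90·0.8320·0.5635 = 59.139 kPa
Denominator = 118.90·sin24.2°·cos24.2° = 118.90·0.4099·0.9121 = 44.457 kPa
FS = 59.139 / 44.457 = 1.330

FS = 1.33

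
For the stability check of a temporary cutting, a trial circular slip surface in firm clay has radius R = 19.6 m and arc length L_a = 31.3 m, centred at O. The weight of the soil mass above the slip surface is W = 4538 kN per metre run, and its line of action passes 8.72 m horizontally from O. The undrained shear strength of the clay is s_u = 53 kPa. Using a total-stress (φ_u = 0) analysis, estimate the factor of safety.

Taking moments about the centre O, the resisting moment is provided by the undrained shear strength acting along the arc:
M_R = s_u·L_a·R = 53·31.30·19.6 = 32514.4 kN·m/m
M_D = W·d = 4538·8.72 = 39571.4 kN·m/m
FS = M_R / M_D = 32514.4 / 39571.4 = 0.822

FS = 0.82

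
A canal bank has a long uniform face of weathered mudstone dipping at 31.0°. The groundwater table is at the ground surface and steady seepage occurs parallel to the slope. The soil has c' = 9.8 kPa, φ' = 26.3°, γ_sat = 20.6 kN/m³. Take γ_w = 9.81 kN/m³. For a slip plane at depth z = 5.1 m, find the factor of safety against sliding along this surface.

With seepage parallel to the slope and the water table at the surface, the effective normal stress on the slip plane uses the buoyant unit weight γ' = γ_sat − γ_w while the driving shear stress uses γ_sat:
FS = [c' + γ' z cos²β tanφ'] / [γ_sat z sinβ cosβ]
γ' = 20.6 − 9.81 = 10.79 kN/m³
Numerator = 9.8 + 10.79·5.1·cos²31.0°·tan26.3° = 9.8 + 10.79·5.1·0.7347·0.4942 = 29.783 kPa
Denominator = 20.6·5.1·sin31.0°·cos31.0° = 20.6·5.1·0.5150·0.8572 = 46.381 kPa
FS = 29.783 / 46.381 = 0.642

FS = 0.64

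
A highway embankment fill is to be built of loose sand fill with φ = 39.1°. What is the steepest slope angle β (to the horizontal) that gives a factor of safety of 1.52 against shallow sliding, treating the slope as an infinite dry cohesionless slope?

β = 28.1°

For an infinite dry cohesionless slope FS = tanφ/tanβ, so tanβ = tanφ / FS.
tanβ = tan39.1° / 1.52 = 0.8127 / 1.52 = 0.5347
β = arctan(0.5347) = 28.13°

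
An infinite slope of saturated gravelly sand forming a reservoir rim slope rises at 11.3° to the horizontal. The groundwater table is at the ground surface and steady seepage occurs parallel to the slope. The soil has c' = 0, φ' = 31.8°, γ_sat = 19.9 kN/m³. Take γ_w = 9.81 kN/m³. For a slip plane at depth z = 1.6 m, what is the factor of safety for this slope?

FS = 1.57

With seepage parallel to the slope and the water table at the surface, the effective normal stress on the slip plane uses the buoyant unit weight γ' = γ_sat − γ_w while the driving shear stress uses γ_sat:
FS = [c' + γ' z cos²β tanφ'] / [γ_sat z sinβ cosβ]
(For c' = 0 this reduces to FS = (γ'/γ_sat)·tanφ'/tanβ.)
γ' = 19.9 − 9.81 = 10.09 kN/m³
Numerator = 0.0 + 10.09·1.6·cos²11.3°·tan31.8° = 0.0 + 10.09·1.6·0.9616·0.6200 = 9.625 kPa
Denominator = 19.9·1.6·sin11.3°·cos11.3° = 19.9·1.6·0.1959·0.9806 = 6.118 kPa
FS = 9.625 / 6.118 = 1.573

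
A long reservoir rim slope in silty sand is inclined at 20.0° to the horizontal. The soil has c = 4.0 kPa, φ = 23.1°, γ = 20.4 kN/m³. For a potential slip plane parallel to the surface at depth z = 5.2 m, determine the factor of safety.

FS = 1.29

For an infinite slope with a slip plane parallel to the surface (no pore pressure): FS = [c + γz cos²β tanφ] / [γz sinβ cosβ].
γz = 20.4·5.2 = 106.08 kN/m²
Numerator = 4.0 + 106.08·cos²20.0°·tan23.1° = 4.0 + 106.08·0.8830·0.4265 = 43.954 kPa
Denominator = 106.08·sin20.0°·cos20.0° = 106.08·0.3420·0.9397 = 34.093 kPa
FS = 43.954 / 34.093 = 1.289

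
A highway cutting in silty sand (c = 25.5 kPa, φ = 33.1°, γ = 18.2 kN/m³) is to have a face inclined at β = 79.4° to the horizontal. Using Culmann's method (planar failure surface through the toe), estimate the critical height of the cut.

Culmann's analysis gives the critical failure plane at α_cr = (β + φ)/2 = (79.4 + 33.1)/2 = 56.2°, and the critical height
H_c = (4c/γ) · sinβ cosφ / [1 − cos(β − φ)]
    = (4·25.5/18.2) · sin79.4°·cos33.1° / [1 − cos(46.3°)]
    = 5.604 · 0.9829·0.8377 / [1 − 0.6909]
    = 5.604 · 0.8234 / 0.3091
    = 14.93 m

H_c = 14.93 m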